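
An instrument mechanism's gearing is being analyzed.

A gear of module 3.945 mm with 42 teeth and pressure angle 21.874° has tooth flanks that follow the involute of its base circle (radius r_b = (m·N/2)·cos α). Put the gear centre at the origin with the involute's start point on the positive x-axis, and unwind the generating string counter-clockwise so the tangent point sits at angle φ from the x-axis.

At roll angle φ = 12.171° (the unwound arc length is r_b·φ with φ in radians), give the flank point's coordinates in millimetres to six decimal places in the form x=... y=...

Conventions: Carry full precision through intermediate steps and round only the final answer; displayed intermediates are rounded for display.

topology: single-mesh involute geometry — m = 3.945, N = 42
pitch radius r_p = m·N/2 = 3.945·42/2 = 82.845000
base radius r_b = r_p·cos α = 82.845000·cos 21.874° = 76.880609
roll angle φ = 12.171° = 0.21242402 rad
x = r_b·(cos φ + φ·sin φ) = 78.595669
y = r_b·(sin φ − φ·cos φ) = 0.244538

x=78.595669 y=0.244538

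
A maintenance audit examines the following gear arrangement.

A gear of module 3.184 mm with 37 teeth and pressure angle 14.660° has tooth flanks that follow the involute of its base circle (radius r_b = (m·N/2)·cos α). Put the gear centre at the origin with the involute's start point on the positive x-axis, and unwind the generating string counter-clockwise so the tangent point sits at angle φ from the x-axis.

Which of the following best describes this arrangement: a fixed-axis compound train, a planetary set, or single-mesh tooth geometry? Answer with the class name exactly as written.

recognized (one wheel, involute flank): single-mesh tooth geometry, m = 3.184, N = 37
classification: single-mesh tooth geometry

single-mesh tooth geometry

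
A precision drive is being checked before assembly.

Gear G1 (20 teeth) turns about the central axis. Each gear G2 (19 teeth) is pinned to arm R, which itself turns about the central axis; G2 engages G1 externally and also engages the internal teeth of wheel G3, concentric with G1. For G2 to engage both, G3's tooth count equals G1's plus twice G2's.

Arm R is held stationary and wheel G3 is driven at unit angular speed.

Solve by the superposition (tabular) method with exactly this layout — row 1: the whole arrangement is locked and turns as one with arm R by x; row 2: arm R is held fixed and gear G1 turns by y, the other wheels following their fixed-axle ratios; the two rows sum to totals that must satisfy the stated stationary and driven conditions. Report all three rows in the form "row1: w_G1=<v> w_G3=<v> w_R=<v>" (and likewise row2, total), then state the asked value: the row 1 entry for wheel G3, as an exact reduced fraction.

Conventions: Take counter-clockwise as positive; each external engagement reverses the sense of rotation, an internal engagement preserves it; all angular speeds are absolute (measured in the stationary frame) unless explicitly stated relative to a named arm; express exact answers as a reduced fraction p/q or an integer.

topology: planetary set — G1 20T / G2 19T / G3 58T, arm = carrier (Willis)
row 1 — lock + rotate with arm: ω_sun = ω_ring = ω_arm = x
superposition row 2 [arm held]: sun y, ring −(20/58)·y, arm 0
boundary: total ω_arm = x = 0 and total ω_ring = x − (20/58)·y = 1  ⇒  y = -29/10, x = 0
row 2 ring = −(20/58)·(-29/10) = 1
totals (row 1 + row 2): sun 0 + (-29/10) = -29/10, ring 0 + 1 = 1, arm 0 + 0 = 0
asked cell (row1, ring) = 0

row1: w_G1=0 w_G3=0 w_R=0
row2: w_G1=-29/10 w_G3=1 w_R=0
total: w_G1=-29/10 w_G3=1 w_R=0
asked value: 0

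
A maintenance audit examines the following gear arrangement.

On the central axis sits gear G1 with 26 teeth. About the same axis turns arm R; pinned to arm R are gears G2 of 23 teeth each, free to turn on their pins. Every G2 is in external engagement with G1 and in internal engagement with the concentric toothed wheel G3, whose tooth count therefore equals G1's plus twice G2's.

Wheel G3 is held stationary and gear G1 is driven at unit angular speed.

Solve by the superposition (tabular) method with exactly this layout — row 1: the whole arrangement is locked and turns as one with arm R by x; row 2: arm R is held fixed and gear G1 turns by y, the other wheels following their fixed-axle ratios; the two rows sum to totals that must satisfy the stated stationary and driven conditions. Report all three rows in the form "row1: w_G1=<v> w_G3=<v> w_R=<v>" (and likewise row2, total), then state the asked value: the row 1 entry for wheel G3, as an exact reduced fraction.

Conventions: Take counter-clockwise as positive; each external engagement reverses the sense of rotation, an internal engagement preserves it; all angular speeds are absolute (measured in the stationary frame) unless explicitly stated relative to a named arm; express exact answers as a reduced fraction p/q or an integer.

planetary set (26T centre, 23T on arm, 72T internal) — Willis relation
row 1 — lock + rotate with arm: ω_sun = ω_ring = ω_arm = x
row 2 (arm held, sun turns y): ω_ring = −(26/72)·y, ω_arm = 0
boundary: total ω_ring = x − (26/72)·y = 0 and total ω_sun = x + y = 1  ⇒  y = 36/49, x = 13/49
row 2 ring = −(26/72)·36/49 = -13/49
totals (row 1 + row 2): sun 13/49 + 36/49 = 1, ring 13/49 + (-13/49) = 0, arm 13/49 + 0 = 13/49
asked cell (row1, ring) = 13/49

row1: w_G1=13/49 w_G3=13/49 w_R=13/49
row2: w_G1=36/49 w_G3=-13/49 w_R=0
total: w_G1=1 w_G3=0 w_R=13/49
asked value: 13/49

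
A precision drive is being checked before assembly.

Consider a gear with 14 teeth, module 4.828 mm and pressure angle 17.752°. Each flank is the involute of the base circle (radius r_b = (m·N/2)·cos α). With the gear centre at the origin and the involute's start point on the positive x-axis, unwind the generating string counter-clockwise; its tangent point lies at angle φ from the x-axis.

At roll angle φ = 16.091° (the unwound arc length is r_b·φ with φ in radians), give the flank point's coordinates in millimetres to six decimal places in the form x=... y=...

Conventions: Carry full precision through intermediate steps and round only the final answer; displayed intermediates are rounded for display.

recognized (one wheel, involute flank): single-mesh tooth geometry, m = 4.828, N = 14
pitch radius r_p = m·N/2 = 4.828·14/2 = 33.796000
base radius r_b = r_p·cos α = 33.796000·cos 17.752° = 32.186809
roll angle φ = 16.091° = 0.28084093 rad
x = r_b·(cos φ + φ·sin φ) = 33.431203
y = r_b·(sin φ − φ·cos φ) = 0.235781

x=33.431203 y=0.235781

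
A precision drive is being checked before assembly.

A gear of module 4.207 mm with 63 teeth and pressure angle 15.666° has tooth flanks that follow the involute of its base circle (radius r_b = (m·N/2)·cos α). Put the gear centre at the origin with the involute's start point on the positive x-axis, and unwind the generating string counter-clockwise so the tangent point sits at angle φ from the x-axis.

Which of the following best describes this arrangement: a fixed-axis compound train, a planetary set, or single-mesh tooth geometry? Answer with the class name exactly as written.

single-mesh involute tooth geometry (63T wheel at module 4.207)
classification: single-mesh tooth geometry

single-mesh tooth geometry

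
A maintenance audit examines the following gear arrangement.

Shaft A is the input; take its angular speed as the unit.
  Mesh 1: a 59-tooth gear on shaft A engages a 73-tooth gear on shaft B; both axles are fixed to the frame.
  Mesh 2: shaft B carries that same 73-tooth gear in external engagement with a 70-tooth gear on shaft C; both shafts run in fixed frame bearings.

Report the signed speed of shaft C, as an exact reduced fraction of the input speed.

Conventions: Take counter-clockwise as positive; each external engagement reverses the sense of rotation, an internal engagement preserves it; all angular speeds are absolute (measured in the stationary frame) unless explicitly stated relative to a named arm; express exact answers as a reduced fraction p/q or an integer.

2-mesh fixed-axis compound train (all bearings frame-fixed)
mesh 1 [59T→73T]: |ω|/ω_in = 1×59/73 = 59/73, sense flips to −
mesh 2 [73T→70T]: |ω|/ω_in = (59/73)×73/70 = 59/70, sense flips to +
signed output speed (× input speed) = 59/70

59/70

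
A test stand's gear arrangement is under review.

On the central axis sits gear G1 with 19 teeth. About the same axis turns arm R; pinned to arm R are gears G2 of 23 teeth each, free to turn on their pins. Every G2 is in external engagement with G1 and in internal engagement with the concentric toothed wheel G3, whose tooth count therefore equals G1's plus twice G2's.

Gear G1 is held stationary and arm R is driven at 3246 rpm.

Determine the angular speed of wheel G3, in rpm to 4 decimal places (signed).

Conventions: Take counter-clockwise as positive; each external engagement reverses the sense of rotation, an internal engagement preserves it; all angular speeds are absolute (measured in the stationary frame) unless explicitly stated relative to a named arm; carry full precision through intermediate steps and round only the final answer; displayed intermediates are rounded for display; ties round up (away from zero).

class = planetary set [G3 = 19+2·23 = 65; Willis about the carrier]
normalise by the input: solve with ω_arm = 1, then scale by 3246 rpm
ring teeth: 19 + 2·23 = 65
19(ω_sun−ω_arm) = −65(ω_ring−ω_arm),  ω_sun = 0, ω_arm = 1
ω_ring = 1 − (19/65)(0−1) = 84/65
scale: ω_ring = 84/65 × 3246 rpm = +4194.8308 rpm

+4194.8308 rpm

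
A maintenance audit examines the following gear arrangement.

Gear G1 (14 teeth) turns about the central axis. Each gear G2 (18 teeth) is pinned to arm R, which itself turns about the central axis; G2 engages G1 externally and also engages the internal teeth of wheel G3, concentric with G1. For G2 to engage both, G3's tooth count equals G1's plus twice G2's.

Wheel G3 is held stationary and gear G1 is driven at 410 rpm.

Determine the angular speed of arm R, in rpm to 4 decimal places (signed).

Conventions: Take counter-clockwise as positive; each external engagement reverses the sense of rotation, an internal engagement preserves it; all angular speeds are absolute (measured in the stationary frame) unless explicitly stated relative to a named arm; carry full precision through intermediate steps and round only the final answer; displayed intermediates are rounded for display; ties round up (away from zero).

+89.6875 rpm

class = planetary set [G3 = 14+2·18 = 50; Willis about the carrier]
normalise by the input: solve with ω_sun = 1, then scale by 410 rpm
ring teeth: 14 + 2·18 = 50
14(ω_sun−ω_arm) = −50(ω_ring−ω_arm),  ω_ring = 0, ω_sun = 1
14(1−ω_arm) = −50(0−ω_arm)  ⇒  64·ω_arm = 14  ⇒  ω_arm = 7/32
scale: ω_arm = 7/32 × 410 rpm = +89.6875 rpm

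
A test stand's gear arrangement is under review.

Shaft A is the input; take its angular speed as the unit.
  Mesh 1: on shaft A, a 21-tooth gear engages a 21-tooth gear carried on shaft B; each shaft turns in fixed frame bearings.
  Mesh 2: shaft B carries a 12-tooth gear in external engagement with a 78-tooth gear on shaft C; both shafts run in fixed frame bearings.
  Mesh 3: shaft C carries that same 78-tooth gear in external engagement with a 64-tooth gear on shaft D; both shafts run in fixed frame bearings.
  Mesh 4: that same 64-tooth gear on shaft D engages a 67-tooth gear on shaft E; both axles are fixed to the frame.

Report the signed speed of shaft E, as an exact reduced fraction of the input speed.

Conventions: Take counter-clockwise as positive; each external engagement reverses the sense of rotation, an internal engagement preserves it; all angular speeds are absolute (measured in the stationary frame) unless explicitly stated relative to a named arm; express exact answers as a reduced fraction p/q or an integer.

12/67

4-mesh fixed-axis compound train (all bearings frame-fixed)
mesh 1 [21T→21T]: |ω|/ω_in = 1×21/21 = 1, sense flips to −
mesh 2 [12T→78T]: |ω|/ω_in = 1×12/78 = 2/13, sense flips to +
mesh 3 [78T→64T]: |ω|/ω_in = (2/13)×78/64 = 3/16, sense flips to −
mesh 4 [64T→67T]: |ω|/ω_in = (3/16)×64/67 = 12/67, sense flips to +
signed output speed (× input speed) = 12/67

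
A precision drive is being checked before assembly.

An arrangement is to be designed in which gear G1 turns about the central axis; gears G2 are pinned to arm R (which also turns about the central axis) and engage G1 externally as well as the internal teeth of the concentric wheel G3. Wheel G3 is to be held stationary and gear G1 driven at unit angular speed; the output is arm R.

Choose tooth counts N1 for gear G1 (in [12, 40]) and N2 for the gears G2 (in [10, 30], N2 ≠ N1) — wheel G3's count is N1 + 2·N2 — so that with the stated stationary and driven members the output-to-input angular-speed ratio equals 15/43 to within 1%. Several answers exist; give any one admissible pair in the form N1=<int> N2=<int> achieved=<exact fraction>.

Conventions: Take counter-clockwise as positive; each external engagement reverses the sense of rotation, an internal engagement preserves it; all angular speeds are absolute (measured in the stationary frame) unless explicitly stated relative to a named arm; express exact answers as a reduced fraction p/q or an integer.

class = planetary set [ratio 15/43 wanted; Willis about the carrier]
Willis with ω_ring = 0: ω_arm/ω_sun = N1/(N1+N3); set equal to 15/43  ⇒  N3/N1 = 1/(15/43) − 1 = 28/15
N3 = N1 + 2·N2  ⇒  N2/N1 = (N3/N1 − 1)/2 = (28/15 − 1)/2 = 13/30
smallest multiple with N1 ≥ 12 and N2 ≥ 10: k = 1  ⇒  N1 = 1·30 = 30, N2 = 1·13 = 13 (N1 ≤ 40, N2 ≤ 30, N2 ≠ N1 ✓), N3 = 30 + 2·13 = 56
check: N1/(N1+N3) with N1 = 30, N3 = 56 gives 15/43; |achieved − target| = 0 ≤ 3/860 ✓

N1=30 N2=13 achieved=15/43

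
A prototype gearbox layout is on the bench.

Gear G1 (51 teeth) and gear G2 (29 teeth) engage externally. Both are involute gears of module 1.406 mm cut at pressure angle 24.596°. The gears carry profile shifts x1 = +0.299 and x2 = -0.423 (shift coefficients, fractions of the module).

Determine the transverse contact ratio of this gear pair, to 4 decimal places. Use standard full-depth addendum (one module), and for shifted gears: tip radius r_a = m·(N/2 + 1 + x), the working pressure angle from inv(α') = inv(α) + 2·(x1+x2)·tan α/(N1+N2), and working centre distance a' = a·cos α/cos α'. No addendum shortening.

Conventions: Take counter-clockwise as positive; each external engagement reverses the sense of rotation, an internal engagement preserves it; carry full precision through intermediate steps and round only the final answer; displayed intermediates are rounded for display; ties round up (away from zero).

recognized (one external pair, fixed centres): single-mesh tooth geometry, m = 1.406, N1 = 51, N2 = 29
base radii: r_b1 = 32.599884, r_b2 = 18.537189
tip radii: r_a1 = 37.679394, r_a2 = 21.198262
inv(α') = inv(24.596°) + 2·(+0.299-0.423)·tan α/(51+29) = 0.02705109  ⇒  α' = 24.20084°
a' = a·cos α / cos α' = 56.2400·cos 24.596°/cos 24.20084° = 56.064336
action lengths: √(r_a1²−r_b1²) = 18.894028, √(r_a2²−r_b2²) = 10.282944
base pitch p_b = π·m·cos α = 4.016296
CR = (18.894028 + 10.282944 − 56.064336·sin 24.20084°)/4.016296 = 1.542257
contact ratio ≈ 1.5423

1.5423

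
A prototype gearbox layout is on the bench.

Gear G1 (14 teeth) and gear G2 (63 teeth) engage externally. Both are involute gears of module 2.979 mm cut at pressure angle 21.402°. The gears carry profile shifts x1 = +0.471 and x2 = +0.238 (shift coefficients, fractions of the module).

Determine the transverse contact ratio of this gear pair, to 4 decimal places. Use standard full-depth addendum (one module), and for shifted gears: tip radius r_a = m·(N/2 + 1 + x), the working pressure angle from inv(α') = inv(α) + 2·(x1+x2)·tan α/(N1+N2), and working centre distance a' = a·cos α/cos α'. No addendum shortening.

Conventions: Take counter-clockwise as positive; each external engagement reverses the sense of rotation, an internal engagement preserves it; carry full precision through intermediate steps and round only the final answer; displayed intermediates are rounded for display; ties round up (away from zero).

1.4223

class = single-mesh tooth geometry [involute pair 14T × 63T, m = 2.979]
base radii: r_b1 = 19.415041, r_b2 = 87.367686
tip radii: r_a1 = 25.235109, r_a2 = 97.526502
inv(α') = inv(21.402°) + 2·(+0.471+0.238)·tan α/(14+63) = 0.02561835  ⇒  α' = 23.78649°
a' = a·cos α / cos α' = 114.6915·cos 21.402°/cos 23.78649° = 116.695445
action lengths: √(r_a1²−r_b1²) = 16.120388, √(r_a2²−r_b2²) = 43.339428
base pitch p_b = π·m·cos α = 8.713450
CR = (16.120388 + 43.339428 − 116.695445·sin 23.78649°)/8.713450 = 1.422295
contact ratio ≈ 1.4223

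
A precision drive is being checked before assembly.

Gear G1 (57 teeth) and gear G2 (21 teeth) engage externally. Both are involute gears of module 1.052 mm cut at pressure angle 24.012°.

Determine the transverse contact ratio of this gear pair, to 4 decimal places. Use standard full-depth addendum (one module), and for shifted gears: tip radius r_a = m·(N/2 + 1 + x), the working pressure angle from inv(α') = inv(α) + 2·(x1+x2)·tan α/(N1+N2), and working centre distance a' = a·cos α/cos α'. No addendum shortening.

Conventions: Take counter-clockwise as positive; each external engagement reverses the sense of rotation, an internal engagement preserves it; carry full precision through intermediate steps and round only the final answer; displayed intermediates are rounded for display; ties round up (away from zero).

class = single-mesh tooth geometry [involute pair 57T × 21T, m = 1.052]
base radii: r_b1 = 27.387365, r_b2 = 10.090082
tip radii: r_a1 = 31.034000, r_a2 = 12.098000
no profile shift: α' = α, a' = a
action lengths: √(r_a1²−r_b1²) = 14.595937, √(r_a2²−r_b2²) = 6.674717
base pitch p_b = π·m·cos α = 3.018945
CR = (14.595937 + 6.674717 − 41.028000·sin 24.01200°)/3.018945 = 1.515501
contact ratio ≈ 1.5155

1.5155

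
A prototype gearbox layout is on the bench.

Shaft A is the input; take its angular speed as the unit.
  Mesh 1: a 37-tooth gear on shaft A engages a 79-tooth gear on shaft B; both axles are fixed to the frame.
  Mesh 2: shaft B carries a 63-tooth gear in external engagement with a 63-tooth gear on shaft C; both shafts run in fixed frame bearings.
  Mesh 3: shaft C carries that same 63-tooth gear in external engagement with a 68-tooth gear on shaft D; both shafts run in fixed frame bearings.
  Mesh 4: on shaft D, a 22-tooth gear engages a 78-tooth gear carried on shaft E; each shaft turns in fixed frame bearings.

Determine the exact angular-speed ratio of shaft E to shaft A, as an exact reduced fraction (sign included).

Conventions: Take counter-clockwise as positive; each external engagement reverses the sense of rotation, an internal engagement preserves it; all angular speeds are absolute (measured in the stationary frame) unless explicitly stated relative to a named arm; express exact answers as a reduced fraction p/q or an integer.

8547/69836

class = fixed-axis compound train [4 meshes; 4 ratios multiply, 4 sense flips]
mesh 1 [37T→79T]: running ratio 37/79, sense −
mesh 2 [63T→63T]: running ratio 37/79, sense +
mesh 3 [63T→68T]: running ratio 2331/5372, sense −
mesh 4 [22T→78T]: running ratio 8547/69836, sense +
ω_out/ω_in = 8547/69836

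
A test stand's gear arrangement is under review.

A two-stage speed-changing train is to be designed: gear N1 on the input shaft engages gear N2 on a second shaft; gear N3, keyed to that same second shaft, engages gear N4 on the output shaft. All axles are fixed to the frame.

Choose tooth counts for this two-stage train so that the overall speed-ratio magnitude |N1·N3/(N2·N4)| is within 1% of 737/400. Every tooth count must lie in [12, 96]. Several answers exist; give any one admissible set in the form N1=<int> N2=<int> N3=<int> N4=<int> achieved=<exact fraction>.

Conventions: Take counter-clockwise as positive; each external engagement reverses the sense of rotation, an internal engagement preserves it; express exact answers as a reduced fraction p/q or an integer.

N1=22 N2=16 N3=67 N4=50 achieved=737/400

2-stage fixed-axis compound train for ratio 737/400
target = 737/400 in lowest terms: an exact hit needs N1·N3 = k·737 and N2·N4 = k·400 for one integer k, every count in [12, 96]; additionally prefer no 1:1 stage (N1 ≠ N2, N3 ≠ N4)
k = 1: no 1:1-free in-range split of k·737 and k·400 into factor pairs; take k = 2
k = 2: N1·N3 = 1474 = 22·67, N2·N4 = 800 = 16·50
achieved = 22·67/(16·50) = 737/400; |achieved − target| = 0 ≤ 737/40000 ✓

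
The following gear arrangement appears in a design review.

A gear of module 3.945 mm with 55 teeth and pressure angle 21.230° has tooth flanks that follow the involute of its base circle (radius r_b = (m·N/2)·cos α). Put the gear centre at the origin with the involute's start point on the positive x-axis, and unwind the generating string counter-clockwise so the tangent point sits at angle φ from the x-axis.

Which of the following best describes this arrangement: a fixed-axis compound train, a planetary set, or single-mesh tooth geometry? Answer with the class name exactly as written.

single-mesh tooth geometry

recognized (one wheel, involute flank): single-mesh tooth geometry, m = 3.945, N = 55
classification: single-mesh tooth geometry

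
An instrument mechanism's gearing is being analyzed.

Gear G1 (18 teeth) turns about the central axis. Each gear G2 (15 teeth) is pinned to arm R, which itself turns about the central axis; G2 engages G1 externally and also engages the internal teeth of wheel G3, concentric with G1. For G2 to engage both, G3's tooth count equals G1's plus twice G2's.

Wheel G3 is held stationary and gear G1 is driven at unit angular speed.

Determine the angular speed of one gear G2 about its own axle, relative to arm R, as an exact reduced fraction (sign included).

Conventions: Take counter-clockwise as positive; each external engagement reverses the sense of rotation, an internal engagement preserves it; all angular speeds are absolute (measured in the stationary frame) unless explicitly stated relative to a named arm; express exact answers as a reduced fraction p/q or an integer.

class = planetary set [G3 = 18+2·15 = 48; Willis about the carrier]
ring teeth: 18 + 2·15 = 48
18(ω_sun−ω_arm) = −48(ω_ring−ω_arm),  ω_ring = 0, ω_sun = 1
18(1−ω_arm) = −48(0−ω_arm)  ⇒  66·ω_arm = 18  ⇒  ω_arm = 3/11
sun–planet mesh: 18·(1−3/11) = −15·(ω_p−ω_arm)  ⇒  ω_p−ω_arm = -48/55
exact speed ratio = -48/55

-48/55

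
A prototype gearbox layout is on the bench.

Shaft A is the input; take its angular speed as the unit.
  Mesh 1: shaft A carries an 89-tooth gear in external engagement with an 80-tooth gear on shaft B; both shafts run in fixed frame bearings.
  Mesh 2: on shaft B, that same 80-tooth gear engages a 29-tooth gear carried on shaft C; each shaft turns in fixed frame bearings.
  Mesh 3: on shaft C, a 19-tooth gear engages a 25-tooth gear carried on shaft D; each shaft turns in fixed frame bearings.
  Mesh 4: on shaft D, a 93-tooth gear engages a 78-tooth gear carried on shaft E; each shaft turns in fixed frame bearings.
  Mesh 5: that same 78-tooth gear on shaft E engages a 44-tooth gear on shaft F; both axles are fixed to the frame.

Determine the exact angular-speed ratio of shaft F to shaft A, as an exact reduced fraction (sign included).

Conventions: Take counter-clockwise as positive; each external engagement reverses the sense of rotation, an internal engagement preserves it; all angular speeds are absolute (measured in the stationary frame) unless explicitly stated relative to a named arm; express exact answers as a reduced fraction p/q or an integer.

class = fixed-axis compound train [5 meshes; 5 ratios multiply, 5 sense flips]
mesh 1 [89T→80T]: running ratio 89/80, sense −
mesh 2 [80T→29T]: running ratio 89/29, sense +
mesh 3 [19T→25T]: running ratio 1691/725, sense −
mesh 4 [93T→78T]: running ratio 52421/18850, sense +
mesh 5 [78T→44T]: running ratio 157263/31900, sense −
ω_out/ω_in = -157263/31900

-157263/31900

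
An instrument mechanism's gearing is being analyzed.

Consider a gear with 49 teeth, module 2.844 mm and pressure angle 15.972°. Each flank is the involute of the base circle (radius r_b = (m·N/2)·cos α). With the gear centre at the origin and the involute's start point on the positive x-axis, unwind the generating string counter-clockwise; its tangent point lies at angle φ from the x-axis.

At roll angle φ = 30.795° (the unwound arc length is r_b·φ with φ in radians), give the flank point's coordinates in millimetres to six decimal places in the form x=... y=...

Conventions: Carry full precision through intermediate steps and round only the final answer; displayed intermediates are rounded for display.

x=75.976247 y=3.367841

recognized (one wheel, involute flank): single-mesh tooth geometry, m = 2.844, N = 49
pitch radius r_p = m·N/2 = 2.844·49/2 = 69.678000
base radius r_b = r_p·cos α = 69.678000·cos 15.972° = 66.988170
roll angle φ = 30.795° = 0.53747414 rad
x = r_b·(cos φ + φ·sin φ) = 75.976247
y = r_b·(sin φ − φ·cos φ) = 3.367841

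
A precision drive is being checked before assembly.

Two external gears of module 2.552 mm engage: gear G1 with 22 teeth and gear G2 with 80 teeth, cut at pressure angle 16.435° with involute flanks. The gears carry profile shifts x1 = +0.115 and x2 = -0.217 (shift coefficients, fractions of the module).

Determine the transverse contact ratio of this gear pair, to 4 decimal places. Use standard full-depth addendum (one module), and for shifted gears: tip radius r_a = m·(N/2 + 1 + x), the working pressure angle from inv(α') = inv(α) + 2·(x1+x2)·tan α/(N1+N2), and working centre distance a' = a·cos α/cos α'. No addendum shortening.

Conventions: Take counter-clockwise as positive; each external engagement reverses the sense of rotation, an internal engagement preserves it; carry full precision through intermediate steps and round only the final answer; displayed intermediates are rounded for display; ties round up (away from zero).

1.9006

recognized (one external pair, fixed centres): single-mesh tooth geometry, m = 2.552, N1 = 22, N2 = 80
base radii: r_b1 = 26.925015, r_b2 = 97.909146
tip radii: r_a1 = 30.917480, r_a2 = 104.078216
inv(α') = inv(16.435°) + 2·(+0.115-0.217)·tan α/(22+80) = 0.00754508  ⇒  α' = 16.03641°
a' = a·cos α / cos α' = 130.1520·cos 16.435°/cos 16.03641° = 129.888602
action lengths: √(r_a1²−r_b1²) = 15.196517, √(r_a2²−r_b2²) = 35.299775
base pitch p_b = π·m·cos α = 7.689766
CR = (15.196517 + 35.299775 − 129.888602·sin 16.03641°)/7.689766 = 1.900552
contact ratio ≈ 1.9006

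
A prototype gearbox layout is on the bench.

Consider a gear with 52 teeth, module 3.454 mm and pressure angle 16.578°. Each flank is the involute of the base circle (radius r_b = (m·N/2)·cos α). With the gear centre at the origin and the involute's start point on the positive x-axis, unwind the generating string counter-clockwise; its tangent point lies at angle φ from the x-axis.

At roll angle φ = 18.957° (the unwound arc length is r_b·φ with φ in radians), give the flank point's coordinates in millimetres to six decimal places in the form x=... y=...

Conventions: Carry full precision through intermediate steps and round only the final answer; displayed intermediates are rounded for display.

single-mesh involute tooth geometry (52T wheel at module 3.454)
pitch radius r_p = m·N/2 = 3.454·52/2 = 89.804000
base radius r_b = r_p·cos α = 89.804000·cos 16.578° = 86.071045
roll angle φ = 18.957° = 0.33086207 rad
x = r_b·(cos φ + φ·sin φ) = 90.653983
y = r_b·(sin φ − φ·cos φ) = 1.027815

x=90.653983 y=1.027815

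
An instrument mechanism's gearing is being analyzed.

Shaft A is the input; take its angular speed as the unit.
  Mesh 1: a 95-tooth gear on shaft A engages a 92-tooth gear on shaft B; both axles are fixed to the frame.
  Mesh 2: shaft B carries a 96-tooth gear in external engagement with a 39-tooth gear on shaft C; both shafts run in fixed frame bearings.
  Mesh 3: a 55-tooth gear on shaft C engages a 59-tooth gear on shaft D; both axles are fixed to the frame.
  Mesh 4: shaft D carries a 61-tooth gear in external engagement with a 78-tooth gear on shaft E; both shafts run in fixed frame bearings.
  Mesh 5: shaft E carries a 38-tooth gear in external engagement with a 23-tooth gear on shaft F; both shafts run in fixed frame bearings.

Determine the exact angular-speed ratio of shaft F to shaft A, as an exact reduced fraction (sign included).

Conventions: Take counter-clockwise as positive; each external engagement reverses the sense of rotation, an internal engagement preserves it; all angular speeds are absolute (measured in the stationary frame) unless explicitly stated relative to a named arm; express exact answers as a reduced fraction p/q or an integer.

class = fixed-axis compound train [5 meshes; 5 ratios multiply, 5 sense flips]
mesh 1 [95T→92T]: running ratio 95/92, sense −
mesh 2 [96T→39T]: running ratio 760/299, sense +
mesh 3 [55T→59T]: running ratio 41800/17641, sense −
mesh 4 [61T→78T]: running ratio 1274900/687999, sense +
mesh 5 [38T→23T]: running ratio 48446200/15823977, sense −
ω_out/ω_in = -48446200/15823977

-48446200/15823977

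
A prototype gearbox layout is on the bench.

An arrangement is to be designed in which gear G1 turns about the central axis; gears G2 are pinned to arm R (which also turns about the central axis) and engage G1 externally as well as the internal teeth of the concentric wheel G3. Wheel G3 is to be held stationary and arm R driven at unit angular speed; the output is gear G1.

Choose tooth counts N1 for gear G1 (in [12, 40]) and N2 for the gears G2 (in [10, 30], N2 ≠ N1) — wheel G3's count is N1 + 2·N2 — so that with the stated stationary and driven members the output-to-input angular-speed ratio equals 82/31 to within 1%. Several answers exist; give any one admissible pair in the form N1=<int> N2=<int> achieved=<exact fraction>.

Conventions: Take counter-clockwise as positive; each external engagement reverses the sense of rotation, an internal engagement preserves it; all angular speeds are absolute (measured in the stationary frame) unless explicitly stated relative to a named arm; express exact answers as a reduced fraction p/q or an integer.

N1=31 N2=10 achieved=82/31

design class (target 82/31): planetary set
Willis with ω_ring = 0: ω_sun/ω_arm = (N1+N3)/N1; set equal to 82/31  ⇒  N3/N1 = 82/31 − 1 = 51/31
N3 = N1 + 2·N2  ⇒  N2/N1 = (N3/N1 − 1)/2 = (51/31 − 1)/2 = 10/31
smallest multiple with N1 ≥ 12 and N2 ≥ 10: k = 1  ⇒  N1 = 1·31 = 31, N2 = 1·10 = 10 (N1 ≤ 40, N2 ≤ 30, N2 ≠ N1 ✓), N3 = 31 + 2·10 = 51
check: (N1+N3)/N1 with N1 = 31, N3 = 51 gives 82/31; |achieved − target| = 0 ≤ 41/1550 ✓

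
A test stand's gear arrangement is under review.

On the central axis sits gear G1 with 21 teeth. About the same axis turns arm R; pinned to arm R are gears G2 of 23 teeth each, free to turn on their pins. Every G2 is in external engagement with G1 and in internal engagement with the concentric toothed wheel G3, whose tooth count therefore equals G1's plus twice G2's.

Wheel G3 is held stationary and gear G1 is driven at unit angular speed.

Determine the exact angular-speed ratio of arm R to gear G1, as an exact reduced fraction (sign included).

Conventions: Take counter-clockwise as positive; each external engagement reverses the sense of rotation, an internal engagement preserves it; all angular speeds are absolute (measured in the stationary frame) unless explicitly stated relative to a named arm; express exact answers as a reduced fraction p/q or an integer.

recognized (axles ride arm R): planetary set, 21/23/67 teeth
ring teeth: 21 + 2·23 = 67
21(ω_sun−ω_arm) = −67(ω_ring−ω_arm),  ω_ring = 0, ω_sun = 1
21(1−ω_arm) = −67(0−ω_arm)  ⇒  88·ω_arm = 21  ⇒  ω_arm = 21/88
ω_out/ω_in = 21/88

21/88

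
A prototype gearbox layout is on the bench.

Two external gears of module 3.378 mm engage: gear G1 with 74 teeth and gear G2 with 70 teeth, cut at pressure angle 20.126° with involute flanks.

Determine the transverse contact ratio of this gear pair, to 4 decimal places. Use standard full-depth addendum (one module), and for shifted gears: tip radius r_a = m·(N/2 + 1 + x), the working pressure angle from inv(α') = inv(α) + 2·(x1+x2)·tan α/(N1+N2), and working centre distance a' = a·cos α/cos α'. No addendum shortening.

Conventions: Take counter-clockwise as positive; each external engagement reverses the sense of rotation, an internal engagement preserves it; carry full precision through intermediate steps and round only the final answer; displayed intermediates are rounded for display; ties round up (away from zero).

1.8040

recognized (one external pair, fixed centres): single-mesh tooth geometry, m = 3.378, N1 = 74, N2 = 70
base radii: r_b1 = 117.354131, r_b2 = 111.010664
tip radii: r_a1 = 128.364000, r_a2 = 121.608000
no profile shift: α' = α, a' = a
action lengths: √(r_a1²−r_b1²) = 52.012734, √(r_a2²−r_b2²) = 49.650157
base pitch p_b = π·m·cos α = 9.964294
CR = (52.012734 + 49.650157 − 243.216000·sin 20.12600°)/9.964294 = 1.804013
contact ratio ≈ 1.8040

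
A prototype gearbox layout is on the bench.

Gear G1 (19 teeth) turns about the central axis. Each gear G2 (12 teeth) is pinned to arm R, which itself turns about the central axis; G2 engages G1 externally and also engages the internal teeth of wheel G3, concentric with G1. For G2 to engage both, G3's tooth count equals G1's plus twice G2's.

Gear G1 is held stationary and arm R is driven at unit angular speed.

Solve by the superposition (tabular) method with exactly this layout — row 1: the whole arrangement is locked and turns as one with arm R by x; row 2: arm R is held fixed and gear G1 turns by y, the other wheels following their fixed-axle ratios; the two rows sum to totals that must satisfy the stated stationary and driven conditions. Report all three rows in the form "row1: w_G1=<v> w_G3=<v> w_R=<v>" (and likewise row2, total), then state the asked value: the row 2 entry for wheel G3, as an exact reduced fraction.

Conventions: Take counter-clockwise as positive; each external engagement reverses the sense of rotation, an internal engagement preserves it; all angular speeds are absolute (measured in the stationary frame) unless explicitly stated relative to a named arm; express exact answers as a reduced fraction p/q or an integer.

row1: w_G1=1 w_G3=1 w_R=1
row2: w_G1=-1 w_G3=19/43 w_R=0
total: w_G1=0 w_G3=62/43 w_R=1
asked value: 19/43

recognized (axles ride arm R): planetary set, 19/12/43 teeth
row 1 (train locked, turned with arm): all members turn x
row 2: sun turns y, ring = −(19/43)·y, arm 0
boundary: total ω_sun = x + y = 0 and total ω_arm = x = 1  ⇒  y = -1, x = 1
row 2 ring = −(19/43)·(-1) = 19/43
totals (row 1 + row 2): sun 1 + (-1) = 0, ring 1 + 19/43 = 62/43, arm 1 + 0 = 1
asked cell (row2, ring) = 19/43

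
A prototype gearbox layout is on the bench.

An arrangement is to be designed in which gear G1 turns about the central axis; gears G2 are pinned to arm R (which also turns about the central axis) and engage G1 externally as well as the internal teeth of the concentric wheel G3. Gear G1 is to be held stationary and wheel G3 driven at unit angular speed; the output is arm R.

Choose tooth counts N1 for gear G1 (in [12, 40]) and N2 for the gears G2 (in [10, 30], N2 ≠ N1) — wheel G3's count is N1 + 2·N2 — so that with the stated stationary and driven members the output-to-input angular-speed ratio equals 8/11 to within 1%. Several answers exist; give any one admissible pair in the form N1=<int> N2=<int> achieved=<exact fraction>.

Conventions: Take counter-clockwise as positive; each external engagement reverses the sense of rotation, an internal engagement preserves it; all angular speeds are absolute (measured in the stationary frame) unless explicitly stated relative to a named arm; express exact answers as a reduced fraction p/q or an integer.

class = planetary set [ratio 8/11 wanted; Willis about the carrier]
Willis with ω_sun = 0: ω_arm/ω_ring = N3/(N1+N3); set equal to 8/11  ⇒  N3/N1 = (8/11)/(1 − 8/11) = 8/3
N3 = N1 + 2·N2  ⇒  N2/N1 = (N3/N1 − 1)/2 = (8/3 − 1)/2 = 5/6
smallest multiple with N1 ≥ 12 and N2 ≥ 10: k = 2  ⇒  N1 = 2·6 = 12, N2 = 2·5 = 10 (N1 ≤ 40, N2 ≤ 30, N2 ≠ N1 ✓), N3 = 12 + 2·10 = 32
check: N3/(N1+N3) with N1 = 12, N3 = 32 gives 8/11; |achieved − target| = 0 ≤ 2/275 ✓

N1=12 N2=10 achieved=8/11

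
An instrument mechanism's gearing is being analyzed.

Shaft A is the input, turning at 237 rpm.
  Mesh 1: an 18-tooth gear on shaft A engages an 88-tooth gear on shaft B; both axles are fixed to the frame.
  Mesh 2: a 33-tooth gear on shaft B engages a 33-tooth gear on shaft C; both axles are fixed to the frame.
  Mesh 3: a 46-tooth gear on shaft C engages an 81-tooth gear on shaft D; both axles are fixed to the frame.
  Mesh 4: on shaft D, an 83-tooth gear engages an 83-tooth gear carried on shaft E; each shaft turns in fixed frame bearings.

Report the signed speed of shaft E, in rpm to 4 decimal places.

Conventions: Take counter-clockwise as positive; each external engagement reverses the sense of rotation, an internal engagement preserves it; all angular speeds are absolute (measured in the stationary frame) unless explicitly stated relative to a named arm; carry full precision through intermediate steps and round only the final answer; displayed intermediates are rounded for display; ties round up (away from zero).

+27.5303 rpm

topology: fixed-axis compound train — 4 meshes, A→E
mesh 1 [18T→88T]: ω = 237.0000×18/88 = 48.4773 rpm, sense flips to −
mesh 2 [33T→33T]: ω = 48.4773×33/33 = 48.4773 rpm, sense flips to +
mesh 3 [46T→81T]: ω = 48.4773×46/81 = 27.5303 rpm, sense flips to −
mesh 4 [83T→83T]: ω = 27.5303×83/83 = 27.5303 rpm, sense flips to +
signed output speed = +27.5303 rpm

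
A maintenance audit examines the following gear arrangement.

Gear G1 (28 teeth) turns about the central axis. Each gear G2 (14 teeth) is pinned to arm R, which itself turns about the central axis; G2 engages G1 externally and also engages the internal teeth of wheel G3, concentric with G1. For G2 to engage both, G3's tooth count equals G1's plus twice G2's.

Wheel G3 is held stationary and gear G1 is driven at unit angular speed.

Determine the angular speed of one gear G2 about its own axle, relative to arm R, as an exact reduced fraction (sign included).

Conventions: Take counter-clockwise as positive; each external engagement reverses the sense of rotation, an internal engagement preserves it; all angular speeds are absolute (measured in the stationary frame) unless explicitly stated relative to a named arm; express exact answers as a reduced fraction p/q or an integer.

-4/3

class = planetary set [G3 = 28+2·14 = 56; Willis about the carrier]
ring teeth: 28 + 2·14 = 56
28(ω_sun−ω_arm) = −56(ω_ring−ω_arm),  ω_ring = 0, ω_sun = 1
28(1−ω_arm) = −56(0−ω_arm)  ⇒  84·ω_arm = 28  ⇒  ω_arm = 1/3
sun–planet mesh: 28·(1−1/3) = −14·(ω_p−ω_arm)  ⇒  ω_p−ω_arm = -4/3
exact speed ratio = -4/3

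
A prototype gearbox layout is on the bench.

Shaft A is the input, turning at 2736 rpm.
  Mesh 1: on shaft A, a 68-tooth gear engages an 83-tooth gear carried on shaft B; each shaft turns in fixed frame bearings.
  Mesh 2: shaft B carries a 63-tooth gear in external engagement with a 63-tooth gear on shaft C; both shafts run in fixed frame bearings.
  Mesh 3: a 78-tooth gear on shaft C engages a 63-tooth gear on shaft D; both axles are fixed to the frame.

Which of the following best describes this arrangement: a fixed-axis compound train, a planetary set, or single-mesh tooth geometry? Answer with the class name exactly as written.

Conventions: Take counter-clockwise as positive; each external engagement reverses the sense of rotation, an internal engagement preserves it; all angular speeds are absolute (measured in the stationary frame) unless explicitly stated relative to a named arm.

fixed-axis compound train

class = fixed-axis compound train [3 meshes; 3 ratios multiply, 3 sense flips]
classification: fixed-axis compound train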